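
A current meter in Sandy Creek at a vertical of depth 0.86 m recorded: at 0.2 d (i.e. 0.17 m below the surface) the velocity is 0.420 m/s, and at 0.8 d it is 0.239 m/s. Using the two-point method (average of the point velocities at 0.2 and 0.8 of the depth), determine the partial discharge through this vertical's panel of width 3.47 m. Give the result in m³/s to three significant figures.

0.983 m³/s

v̄ = (0.420 + 0.239) / 2 = 0.3295 m/s
q = v̄ × d × w = 0.3295 × 0.86 × 3.47 = 0.9833 m³/s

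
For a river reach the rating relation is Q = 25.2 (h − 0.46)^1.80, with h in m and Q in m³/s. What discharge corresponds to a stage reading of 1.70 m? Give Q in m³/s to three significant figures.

Q = 25.2 × (1.70 − 0.46)^1.80 = 25.2 × 1.24^1.80 = 37.12 m³/s

37.1 m³/s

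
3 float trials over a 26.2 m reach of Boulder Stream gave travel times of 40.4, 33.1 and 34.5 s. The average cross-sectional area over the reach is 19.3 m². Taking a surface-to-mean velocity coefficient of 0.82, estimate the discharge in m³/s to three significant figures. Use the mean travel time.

t̄ = (40.4 + 33.1 + 34.5) / 3 = 36 s
v_surface = L / t̄ = 26.2 / 36 = 0.7278 m/s
v_mean = 0.82 × 0.7278 = 0.5968 m/s
Q = A × v_mean = 19.3 × 0.5968 = 11.52 m³/s

11.5 m³/s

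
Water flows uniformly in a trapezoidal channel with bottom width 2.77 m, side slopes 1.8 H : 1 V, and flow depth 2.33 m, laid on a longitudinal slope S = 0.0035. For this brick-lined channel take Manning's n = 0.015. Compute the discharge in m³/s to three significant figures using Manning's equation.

A = (b + z·y)·y = (2.77 + 1.8×2.33)×2.33 = 16.23 m²
P = b + 2y√(1+z²) = 2.77 + 2×2.33×√(1+1.8²) = 12.37 m
R = A/P = 16.23/12.37 = 1.312 m
Q = (1/n)·A·R^(2/3)·S^(1/2) = (1/0.015) × 16.23 × 1.312^(2/3) × 0.0035^(1/2) = 76.71 m³/s

76.7 m³/s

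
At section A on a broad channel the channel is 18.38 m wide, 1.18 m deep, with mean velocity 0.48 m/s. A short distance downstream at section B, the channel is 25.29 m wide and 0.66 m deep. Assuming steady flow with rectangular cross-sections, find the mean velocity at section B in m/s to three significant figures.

Q = A₁V₁ = (18.38×1.18) × 0.48 = 10.41 m³/s
A₂ = 25.29 × 0.66 = 16.69 m²
V₂ = Q/A₂ = 10.41/16.69 = 0.6237 m/s

0.624 m/s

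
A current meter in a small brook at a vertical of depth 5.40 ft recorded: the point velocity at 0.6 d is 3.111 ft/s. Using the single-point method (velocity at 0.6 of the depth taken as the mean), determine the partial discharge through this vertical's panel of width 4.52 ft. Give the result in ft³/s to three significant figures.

v̄ = v₀.₆ = 3.111 ft/s
q = v̄ × d × w = 3.111 × 5.40 × 4.52 = 75.93 ft³/s

75.9 ft³/s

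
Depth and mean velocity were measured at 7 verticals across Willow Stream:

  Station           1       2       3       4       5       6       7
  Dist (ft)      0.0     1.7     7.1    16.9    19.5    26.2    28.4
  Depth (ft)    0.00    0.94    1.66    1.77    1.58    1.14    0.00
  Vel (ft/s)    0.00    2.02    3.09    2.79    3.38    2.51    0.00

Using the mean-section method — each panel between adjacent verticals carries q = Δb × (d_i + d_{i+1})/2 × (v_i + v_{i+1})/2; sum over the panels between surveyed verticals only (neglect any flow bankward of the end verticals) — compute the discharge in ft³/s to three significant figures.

110 ft³/s

Panel 1-2: Δb = 1.7 ft, d̄ = (0.00+0.94)/2 = 0.47, v̄ = (0.00+2.02)/2 = 1.01 → q = 1.7×0.47×1.01 = 0.8070 ft³/s
Panel 2-3: Δb = 5.4 ft, d̄ = (0.94+1.66)/2 = 1.3, v̄ = (2.02+3.09)/2 = 2.555 → q = 5.4×1.3×2.555 = 17.94 ft³/s
Panel 3-4: Δb = 9.8 ft, d̄ = (1.66+1.77)/2 = 1.715, v̄ = (3.09+2.79)/2 = 2.94 → q = 9.8×1.715×2.94 = 49.41 ft³/s
Panel 4-5: Δb = 2.6 ft, d̄ = (1.77+1.58)/2 = 1.675, v̄ = (2.79+3.38)/2 = 3.085 → q = 2.6×1.675×3.085 = 13.44 ft³/s
Panel 5-6: Δb = 6.7 ft, d̄ = (1.58+1.14)/2 = 1.36, v̄ = (3.38+2.51)/2 = 2.945 → q = 6.7×1.36×2.945 = 26.83 ft³/s
Panel 6-7: Δb = 2.2 ft, d̄ = (1.14+0.00)/2 = 0.57, v̄ = (2.51+0.00)/2 = 1.255 → q = 2.2×0.57×1.255 = 1.574 ft³/s
Q = Σ q = 110.0 ft³/s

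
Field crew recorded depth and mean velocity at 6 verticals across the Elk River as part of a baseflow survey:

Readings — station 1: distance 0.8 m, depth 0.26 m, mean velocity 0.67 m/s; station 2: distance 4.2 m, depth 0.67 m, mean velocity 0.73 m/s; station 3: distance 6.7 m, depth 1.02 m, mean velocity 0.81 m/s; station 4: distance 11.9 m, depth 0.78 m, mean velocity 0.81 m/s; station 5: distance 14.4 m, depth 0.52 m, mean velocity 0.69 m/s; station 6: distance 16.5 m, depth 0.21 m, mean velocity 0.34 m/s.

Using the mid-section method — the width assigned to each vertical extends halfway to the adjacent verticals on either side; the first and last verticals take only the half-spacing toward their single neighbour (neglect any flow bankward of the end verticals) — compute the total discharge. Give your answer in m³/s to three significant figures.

8.25 m³/s

w_1 = (4.2 − 0.8)/2 = 1.7 m; q_1 = 0.67 × 0.26 × 1.7 = 0.2961 m³/s
w_2 = (6.7 − 0.8)/2 = 2.95 m; q_2 = 0.73 × 0.67 × 2.95 = 1.443 m³/s
w_3 = (11.9 − 4.2)/2 = 3.85 m; q_3 = 0.81 × 1.02 × 3.85 = 3.181 m³/s
w_4 = (14.4 − 6.7)/2 = 3.85 m; q_4 = 0.81 × 0.78 × 3.85 = 2.432 m³/s
w_5 = (16.5 − 11.9)/2 = 2.3 m; q_5 = 0.69 × 0.52 × 2.3 = 0.8252 m³/s
w_6 = (16.5 − 14.4)/2 = 1.05 m; q_6 = 0.34 × 0.21 × 1.05 = 0.07497 m³/s
Q = Σ qᵢ = 8.252 m³/s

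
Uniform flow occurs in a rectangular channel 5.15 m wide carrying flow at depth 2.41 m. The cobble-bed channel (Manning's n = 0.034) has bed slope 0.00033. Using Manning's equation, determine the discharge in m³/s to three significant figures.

7.67 m³/s

A = b·y = 5.15 × 2.41 = 12.41 m²
P = b + 2y = 5.15 + 2×2.41 = 9.970 m
R = A/P = 12.41/9.970 = 1.245 m
Q = (1/n)·A·R^(2/3)·S^(1/2) = (1/0.034) × 12.41 × 1.245^(2/3) × 0.00033^(1/2) = 7.674 m³/s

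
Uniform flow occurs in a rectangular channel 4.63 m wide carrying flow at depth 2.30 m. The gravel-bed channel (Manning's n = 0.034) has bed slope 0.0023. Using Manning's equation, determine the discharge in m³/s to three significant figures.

16.5 m³/s

A = b·y = 4.63 × 2.30 = 10.65 m²
P = b + 2y = 4.63 + 2×2.30 = 9.230 m
R = A/P = 10.65/9.230 = 1.154 m
Q = (1/n)·A·R^(2/3)·S^(1/2) = (1/0.034) × 10.65 × 1.154^(2/3) × 0.0023^(1/2) = 16.52 m³/s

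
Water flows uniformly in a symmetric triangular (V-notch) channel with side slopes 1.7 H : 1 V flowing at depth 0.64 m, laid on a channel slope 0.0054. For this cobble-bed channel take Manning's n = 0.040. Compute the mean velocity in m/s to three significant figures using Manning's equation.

A = z·y² = 1.7×0.64² = 0.6963 m²
P = 2y√(1+z²) = 2×0.64×√(1+1.7²) = 2.525 m
R = A/P = 0.6963/2.525 = 0.2758 m
Q = (1/n)·A·R^(2/3)·S^(1/2) = (1/0.040) × 0.6963 × 0.2758^(2/3) × 0.0054^(1/2) = 0.5420 m³/s
V = Q/A = 0.5420/0.6963 = 0.7784 m/s

0.778 m/s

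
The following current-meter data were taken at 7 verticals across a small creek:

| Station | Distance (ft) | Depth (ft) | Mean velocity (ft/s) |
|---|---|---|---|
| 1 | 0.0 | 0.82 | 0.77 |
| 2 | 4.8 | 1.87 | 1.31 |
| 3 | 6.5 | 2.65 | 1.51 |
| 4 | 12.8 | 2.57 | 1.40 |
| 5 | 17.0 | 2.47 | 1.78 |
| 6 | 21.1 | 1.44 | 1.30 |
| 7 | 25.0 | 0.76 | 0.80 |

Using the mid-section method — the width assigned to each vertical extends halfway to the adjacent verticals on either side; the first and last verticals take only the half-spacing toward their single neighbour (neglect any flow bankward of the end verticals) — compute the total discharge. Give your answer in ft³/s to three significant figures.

71.3 ft³/s

w_1 = (4.8 − 0.0)/2 = 2.4 ft; q_1 = 0.77 × 0.82 × 2.4 = 1.515 ft³/s
w_2 = (6.5 − 0.0)/2 = 3.25 ft; q_2 = 1.31 × 1.87 × 3.25 = 7.962 ft³/s
w_3 = (12.8 − 4.8)/2 = 4 ft; q_3 = 1.51 × 2.65 × 4 = 16.01 ft³/s
w_4 = (17.0 − 6.5)/2 = 5.25 ft; q_4 = 1.40 × 2.57 × 5.25 = 18.89 ft³/s
w_5 = (21.1 − 12.8)/2 = 4.15 ft; q_5 = 1.78 × 2.47 × 4.15 = 18.25 ft³/s
w_6 = (25.0 − 17.0)/2 = 4 ft; q_6 = 1.30 × 1.44 × 4 = 7.488 ft³/s
w_7 = (25.0 − 21.1)/2 = 1.95 ft; q_7 = 0.80 × 0.76 × 1.95 = 1.186 ft³/s
Q = Σ qᵢ = 71.29 ft³/s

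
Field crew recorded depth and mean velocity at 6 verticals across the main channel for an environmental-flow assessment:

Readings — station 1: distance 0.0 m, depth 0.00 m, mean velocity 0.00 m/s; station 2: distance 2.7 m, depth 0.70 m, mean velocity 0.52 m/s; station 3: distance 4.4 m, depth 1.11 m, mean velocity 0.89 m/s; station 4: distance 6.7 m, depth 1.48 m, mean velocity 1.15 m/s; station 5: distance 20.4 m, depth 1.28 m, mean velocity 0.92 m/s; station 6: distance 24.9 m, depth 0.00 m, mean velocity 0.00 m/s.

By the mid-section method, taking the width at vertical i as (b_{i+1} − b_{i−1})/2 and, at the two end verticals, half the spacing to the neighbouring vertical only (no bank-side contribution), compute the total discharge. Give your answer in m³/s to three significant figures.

w_2 = (4.4 − 0.0)/2 = 2.2 m; q_2 = 0.52 × 0.70 × 2.2 = 0.8008 m³/s
w_3 = (6.7 − 2.7)/2 = 2 m; q_3 = 0.89 × 1.11 × 2 = 1.976 m³/s
w_4 = (20.4 − 4.4)/2 = 8 m; q_4 = 1.15 × 1.48 × 8 = 13.62 m³/s
w_5 = (24.9 − 6.7)/2 = 9.1 m; q_5 = 0.92 × 1.28 × 9.1 = 10.72 m³/s
Stations 1, 6 contribute zero (depth or velocity is 0).
Q = Σ qᵢ = 27.11 m³/s

27.1 m³/s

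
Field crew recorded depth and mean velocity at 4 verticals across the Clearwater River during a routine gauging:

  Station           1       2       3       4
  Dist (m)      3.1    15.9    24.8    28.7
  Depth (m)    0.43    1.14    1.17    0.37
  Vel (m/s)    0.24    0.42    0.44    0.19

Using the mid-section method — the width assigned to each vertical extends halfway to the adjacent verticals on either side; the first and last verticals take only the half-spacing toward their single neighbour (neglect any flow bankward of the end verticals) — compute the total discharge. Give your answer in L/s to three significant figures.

9290 L/s

w_1 = (15.9 − 3.1)/2 = 6.4 m; q_1 = 0.24 × 0.43 × 6.4 = 0.6605 m³/s
w_2 = (24.8 − 3.1)/2 = 10.85 m; q_2 = 0.42 × 1.14 × 10.85 = 5.195 m³/s
w_3 = (28.7 − 15.9)/2 = 6.4 m; q_3 = 0.44 × 1.17 × 6.4 = 3.295 m³/s
w_4 = (28.7 − 24.8)/2 = 1.95 m; q_4 = 0.19 × 0.37 × 1.95 = 0.1371 m³/s
Q = Σ qᵢ = 9.287 m³/s
= 9.287 × 1000 = 9287 L/s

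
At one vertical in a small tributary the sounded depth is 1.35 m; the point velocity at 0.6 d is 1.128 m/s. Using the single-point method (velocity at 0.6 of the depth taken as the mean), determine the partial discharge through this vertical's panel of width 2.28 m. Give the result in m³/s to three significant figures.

3.47 m³/s

v̄ = v₀.₆ = 1.128 m/s
q = v̄ × d × w = 1.128 × 1.35 × 2.28 = 3.472 m³/s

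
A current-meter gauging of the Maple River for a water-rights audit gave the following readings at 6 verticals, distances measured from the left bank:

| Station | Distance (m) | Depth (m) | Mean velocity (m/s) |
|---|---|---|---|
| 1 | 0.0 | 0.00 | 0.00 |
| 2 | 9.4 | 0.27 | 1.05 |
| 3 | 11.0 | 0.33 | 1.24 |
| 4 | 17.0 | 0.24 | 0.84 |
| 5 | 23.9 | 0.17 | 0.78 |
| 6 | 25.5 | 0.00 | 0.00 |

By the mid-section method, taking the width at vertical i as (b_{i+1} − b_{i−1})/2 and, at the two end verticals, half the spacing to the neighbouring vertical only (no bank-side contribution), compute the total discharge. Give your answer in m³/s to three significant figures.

4.98 m³/s

w_2 = (11.0 − 0.0)/2 = 5.5 m; q_2 = 1.05 × 0.27 × 5.5 = 1.559 m³/s
w_3 = (17.0 − 9.4)/2 = 3.8 m; q_3 = 1.24 × 0.33 × 3.8 = 1.555 m³/s
w_4 = (23.9 − 11.0)/2 = 6.45 m; q_4 = 0.84 × 0.24 × 6.45 = 1.300 m³/s
w_5 = (25.5 − 17.0)/2 = 4.25 m; q_5 = 0.78 × 0.17 × 4.25 = 0.5636 m³/s
Stations 1, 6 contribute zero (depth or velocity is 0).
Q = Σ qᵢ = 4.978 m³/s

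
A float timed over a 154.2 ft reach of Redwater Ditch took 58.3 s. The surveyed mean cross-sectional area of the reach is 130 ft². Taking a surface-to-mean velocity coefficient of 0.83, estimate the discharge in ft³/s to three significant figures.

v_surface = L / t̄ = 154.2 / 58.3 = 2.645 ft/s
v_mean = 0.83 × 2.645 = 2.195 ft/s
Q = A × v_mean = 130 × 2.195 = 285.4 ft³/s

285 ft³/s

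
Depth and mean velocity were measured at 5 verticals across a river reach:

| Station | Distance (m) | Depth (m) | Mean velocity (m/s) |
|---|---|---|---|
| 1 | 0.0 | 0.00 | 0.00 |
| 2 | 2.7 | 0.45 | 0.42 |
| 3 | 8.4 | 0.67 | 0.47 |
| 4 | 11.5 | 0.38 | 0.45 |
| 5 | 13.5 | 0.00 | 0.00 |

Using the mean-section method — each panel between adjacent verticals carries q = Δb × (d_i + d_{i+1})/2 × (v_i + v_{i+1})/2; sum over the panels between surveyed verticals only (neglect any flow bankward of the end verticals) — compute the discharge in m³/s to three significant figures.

Panel 1-2: Δb = 2.7 m, d̄ = (0.00+0.45)/2 = 0.225, v̄ = (0.00+0.42)/2 = 0.21 → q = 2.7×0.225×0.21 = 0.1276 m³/s
Panel 2-3: Δb = 5.7 m, d̄ = (0.45+0.67)/2 = 0.56, v̄ = (0.42+0.47)/2 = 0.445 → q = 5.7×0.56×0.445 = 1.420 m³/s
Panel 3-4: Δb = 3.1 m, d̄ = (0.67+0.38)/2 = 0.525, v̄ = (0.47+0.45)/2 = 0.46 → q = 3.1×0.525×0.46 = 0.7487 m³/s
Panel 4-5: Δb = 2 m, d̄ = (0.38+0.00)/2 = 0.19, v̄ = (0.45+0.00)/2 = 0.225 → q = 2×0.19×0.225 = 0.08550 m³/s
Q = Σ q = 2.382 m³/s

2.38 m³/s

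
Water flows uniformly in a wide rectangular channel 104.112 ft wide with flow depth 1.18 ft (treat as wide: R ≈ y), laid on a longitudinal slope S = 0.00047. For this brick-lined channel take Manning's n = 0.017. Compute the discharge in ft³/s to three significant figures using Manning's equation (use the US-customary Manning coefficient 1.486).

A = b·y = 104.112 × 1.18 = 122.9 ft²
Wide channel: R ≈ y = 1.18 ft
Q = (1.486/n)·A·R^(2/3)·S^(1/2) = (1.486/0.017) × 122.9 × 1.180^(2/3) × 0.00047^(1/2) = 260.0 ft³/s

260 ft³/s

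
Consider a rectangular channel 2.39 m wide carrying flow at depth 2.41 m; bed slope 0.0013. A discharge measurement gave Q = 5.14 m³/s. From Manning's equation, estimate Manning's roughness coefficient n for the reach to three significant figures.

0.0348

A = b·y = 2.39 × 2.41 = 5.760 m²
P = b + 2y = 2.39 + 2×2.41 = 7.210 m
R = A/P = 5.760/7.210 = 0.7989 m
n = (1/Q)·A·R^(2/3)·S^(1/2) = (1/5.14) × 5.760 × 0.8610 × 0.03606 = 0.03479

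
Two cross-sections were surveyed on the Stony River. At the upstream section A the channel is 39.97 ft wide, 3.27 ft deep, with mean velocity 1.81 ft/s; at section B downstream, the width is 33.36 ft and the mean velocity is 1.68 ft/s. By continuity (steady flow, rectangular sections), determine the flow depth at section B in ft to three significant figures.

Q = A₁V₁ = (39.97×3.27) × 1.81 = 236.6 ft³/s
d₂ = Q/(b₂ V₂) = 236.6/(33.36×1.68) = 4.221 ft

4.22 ft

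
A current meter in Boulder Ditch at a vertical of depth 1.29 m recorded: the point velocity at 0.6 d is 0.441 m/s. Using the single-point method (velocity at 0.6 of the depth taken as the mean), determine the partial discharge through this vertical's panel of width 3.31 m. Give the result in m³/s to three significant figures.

v̄ = v₀.₆ = 0.441 m/s
q = v̄ × d × w = 0.4410 × 1.29 × 3.31 = 1.883 m³/s

1.88 m³/s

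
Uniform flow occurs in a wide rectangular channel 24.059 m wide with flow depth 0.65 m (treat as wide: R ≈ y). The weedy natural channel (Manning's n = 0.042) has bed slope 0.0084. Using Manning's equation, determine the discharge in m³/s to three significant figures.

25.6 m³/s

A = b·y = 24.059 × 0.65 = 15.64 m²
Wide channel: R ≈ y = 0.65 m
Q = (1/n)·A·R^(2/3)·S^(1/2) = (1/0.042) × 15.64 × 0.6500^(2/3) × 0.0084^(1/2) = 25.61 m³/s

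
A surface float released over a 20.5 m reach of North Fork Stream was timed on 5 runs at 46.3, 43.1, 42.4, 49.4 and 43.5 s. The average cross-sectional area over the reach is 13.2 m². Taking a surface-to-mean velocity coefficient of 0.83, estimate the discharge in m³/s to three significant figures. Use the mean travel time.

5.00 m³/s

t̄ = (46.3 + 43.1 + 42.4 + 49.4 + 43.5) / 5 = 44.94 s
v_surface = L / t̄ = 20.5 / 44.94 = 0.4562 m/s
v_mean = 0.83 × 0.4562 = 0.3786 m/s
Q = A × v_mean = 13.2 × 0.3786 = 4.998 m³/s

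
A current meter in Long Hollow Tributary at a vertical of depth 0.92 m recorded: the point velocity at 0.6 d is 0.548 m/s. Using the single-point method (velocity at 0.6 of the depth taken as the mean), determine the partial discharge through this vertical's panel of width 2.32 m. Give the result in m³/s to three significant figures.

v̄ = v₀.₆ = 0.548 m/s
q = v̄ × d × w = 0.5480 × 0.92 × 2.32 = 1.170 m³/s

1.17 m³/s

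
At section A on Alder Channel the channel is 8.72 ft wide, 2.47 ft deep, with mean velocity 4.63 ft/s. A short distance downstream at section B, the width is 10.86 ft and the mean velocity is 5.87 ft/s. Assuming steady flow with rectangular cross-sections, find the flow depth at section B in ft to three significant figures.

1.56 ft

Q = A₁V₁ = (8.72×2.47) × 4.63 = 99.72 ft³/s
d₂ = Q/(b₂ V₂) = 99.72/(10.86×5.87) = 1.564 ft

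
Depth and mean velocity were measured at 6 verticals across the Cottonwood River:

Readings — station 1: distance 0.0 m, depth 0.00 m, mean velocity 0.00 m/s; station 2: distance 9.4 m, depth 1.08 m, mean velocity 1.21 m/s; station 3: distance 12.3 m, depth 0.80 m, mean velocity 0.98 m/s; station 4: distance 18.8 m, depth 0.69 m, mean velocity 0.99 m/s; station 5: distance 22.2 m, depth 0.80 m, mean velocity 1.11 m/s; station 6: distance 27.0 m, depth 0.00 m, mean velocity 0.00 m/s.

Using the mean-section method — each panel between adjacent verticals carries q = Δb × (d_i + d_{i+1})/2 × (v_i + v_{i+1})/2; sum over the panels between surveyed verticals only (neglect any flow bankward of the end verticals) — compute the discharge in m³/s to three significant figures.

Panel 1-2: Δb = 9.4 m, d̄ = (0.00+1.08)/2 = 0.54, v̄ = (0.00+1.21)/2 = 0.605 → q = 9.4×0.54×0.605 = 3.071 m³/s
Panel 2-3: Δb = 2.9 m, d̄ = (1.08+0.80)/2 = 0.94, v̄ = (1.21+0.98)/2 = 1.095 → q = 2.9×0.94×1.095 = 2.985 m³/s
Panel 3-4: Δb = 6.5 m, d̄ = (0.80+0.69)/2 = 0.745, v̄ = (0.98+0.99)/2 = 0.985 → q = 6.5×0.745×0.985 = 4.770 m³/s
Panel 4-5: Δb = 3.4 m, d̄ = (0.69+0.80)/2 = 0.745, v̄ = (0.99+1.11)/2 = 1.05 → q = 3.4×0.745×1.05 = 2.660 m³/s
Panel 5-6: Δb = 4.8 m, d̄ = (0.80+0.00)/2 = 0.4, v̄ = (1.11+0.00)/2 = 0.555 → q = 4.8×0.4×0.555 = 1.066 m³/s
Q = Σ q = 14.55 m³/s

14.6 m³/s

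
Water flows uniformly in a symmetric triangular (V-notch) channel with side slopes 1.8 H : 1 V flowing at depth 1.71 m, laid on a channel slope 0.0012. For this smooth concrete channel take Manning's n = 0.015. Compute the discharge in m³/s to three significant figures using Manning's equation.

10.0 m³/s

A = z·y² = 1.8×1.71² = 5.263 m²
P = 2y√(1+z²) = 2×1.71×√(1+1.8²) = 7.042 m
R = A/P = 5.263/7.042 = 0.7474 m
Q = (1/n)·A·R^(2/3)·S^(1/2) = (1/0.015) × 5.263 × 0.7474^(2/3) × 0.0012^(1/2) = 10.01 m³/s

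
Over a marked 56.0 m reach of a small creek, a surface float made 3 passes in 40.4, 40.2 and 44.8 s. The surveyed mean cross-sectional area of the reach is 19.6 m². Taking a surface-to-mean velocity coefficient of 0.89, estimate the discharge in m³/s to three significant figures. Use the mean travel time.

23.4 m³/s

t̄ = (40.4 + 40.2 + 44.8) / 3 = 41.8 s
v_surface = L / t̄ = 56.0 / 41.8 = 1.340 m/s
v_mean = 0.89 × 1.340 = 1.192 m/s
Q = A × v_mean = 19.6 × 1.192 = 23.37 m³/s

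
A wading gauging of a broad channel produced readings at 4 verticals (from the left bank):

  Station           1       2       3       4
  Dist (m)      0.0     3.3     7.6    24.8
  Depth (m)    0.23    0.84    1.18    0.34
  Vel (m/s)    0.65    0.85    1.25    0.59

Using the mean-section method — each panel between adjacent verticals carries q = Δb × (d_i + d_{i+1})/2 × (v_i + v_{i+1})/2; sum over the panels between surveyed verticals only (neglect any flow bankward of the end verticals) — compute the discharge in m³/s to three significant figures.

17.9 m³/s

Panel 1-2: Δb = 3.3 m, d̄ = (0.23+0.84)/2 = 0.535, v̄ = (0.65+0.85)/2 = 0.75 → q = 3.3×0.535×0.75 = 1.324 m³/s
Panel 2-3: Δb = 4.3 m, d̄ = (0.84+1.18)/2 = 1.01, v̄ = (0.85+1.25)/2 = 1.05 → q = 4.3×1.01×1.05 = 4.560 m³/s
Panel 3-4: Δb = 17.2 m, d̄ = (1.18+0.34)/2 = 0.76, v̄ = (1.25+0.59)/2 = 0.92 → q = 17.2×0.76×0.92 = 12.03 m³/s
Q = Σ q = 17.91 m³/s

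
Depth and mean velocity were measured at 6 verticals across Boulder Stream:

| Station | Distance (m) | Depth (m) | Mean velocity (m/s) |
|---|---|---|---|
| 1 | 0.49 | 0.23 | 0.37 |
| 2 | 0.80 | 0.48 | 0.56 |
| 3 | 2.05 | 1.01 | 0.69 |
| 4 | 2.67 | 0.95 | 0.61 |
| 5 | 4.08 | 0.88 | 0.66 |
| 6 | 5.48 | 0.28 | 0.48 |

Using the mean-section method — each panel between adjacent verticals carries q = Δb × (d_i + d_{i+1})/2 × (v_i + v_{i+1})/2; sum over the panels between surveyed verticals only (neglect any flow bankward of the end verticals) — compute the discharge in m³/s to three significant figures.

Panel 1-2: Δb = 0.31 m, d̄ = (0.23+0.48)/2 = 0.355, v̄ = (0.37+0.56)/2 = 0.465 → q = 0.31×0.355×0.465 = 0.05117 m³/s
Panel 2-3: Δb = 1.25 m, d̄ = (0.48+1.01)/2 = 0.745, v̄ = (0.56+0.69)/2 = 0.625 → q = 1.25×0.745×0.625 = 0.5820 m³/s
Panel 3-4: Δb = 0.62 m, d̄ = (1.01+0.95)/2 = 0.98, v̄ = (0.69+0.61)/2 = 0.65 → q = 0.62×0.98×0.65 = 0.3949 m³/s
Panel 4-5: Δb = 1.41 m, d̄ = (0.95+0.88)/2 = 0.915, v̄ = (0.61+0.66)/2 = 0.635 → q = 1.41×0.915×0.635 = 0.8192 m³/s
Panel 5-6: Δb = 1.4 m, d̄ = (0.88+0.28)/2 = 0.58, v̄ = (0.66+0.48)/2 = 0.57 → q = 1.4×0.58×0.57 = 0.4628 m³/s
Q = Σ q = 2.310 m³/s

2.31 m³/s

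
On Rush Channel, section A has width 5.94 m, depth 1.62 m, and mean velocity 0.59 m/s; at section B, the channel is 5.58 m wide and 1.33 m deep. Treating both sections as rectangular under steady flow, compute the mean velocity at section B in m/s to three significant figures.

0.765 m/s

Q = A₁V₁ = (5.94×1.62) × 0.59 = 5.677 m³/s
A₂ = 5.58 × 1.33 = 7.421 m²
V₂ = Q/A₂ = 5.677/7.421 = 0.7650 m/s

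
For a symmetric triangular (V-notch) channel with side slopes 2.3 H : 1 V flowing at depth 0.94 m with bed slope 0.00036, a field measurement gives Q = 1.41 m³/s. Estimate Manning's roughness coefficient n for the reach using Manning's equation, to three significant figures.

A = z·y² = 2.3×0.94² = 2.032 m²
P = 2y√(1+z²) = 2×0.94×√(1+2.3²) = 4.715 m
R = A/P = 2.032/4.715 = 0.4310 m
n = (1/Q)·A·R^(2/3)·S^(1/2) = (1/1.41) × 2.032 × 0.5706 × 0.01897 = 0.01560

0.0156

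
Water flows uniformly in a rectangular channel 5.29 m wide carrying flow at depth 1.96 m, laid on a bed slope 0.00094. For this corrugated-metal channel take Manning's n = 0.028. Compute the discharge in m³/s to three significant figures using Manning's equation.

A = b·y = 5.29 × 1.96 = 10.37 m²
P = b + 2y = 5.29 + 2×1.96 = 9.210 m
R = A/P = 10.37/9.210 = 1.126 m
Q = (1/n)·A·R^(2/3)·S^(1/2) = (1/0.028) × 10.37 × 1.126^(2/3) × 0.00094^(1/2) = 12.29 m³/s

12.3 m³/s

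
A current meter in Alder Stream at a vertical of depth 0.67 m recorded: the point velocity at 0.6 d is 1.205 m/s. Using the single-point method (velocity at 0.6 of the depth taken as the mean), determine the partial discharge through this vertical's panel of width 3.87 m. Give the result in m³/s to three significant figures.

v̄ = v₀.₆ = 1.205 m/s
q = v̄ × d × w = 1.205 × 0.67 × 3.87 = 3.124 m³/s

3.12 m³/s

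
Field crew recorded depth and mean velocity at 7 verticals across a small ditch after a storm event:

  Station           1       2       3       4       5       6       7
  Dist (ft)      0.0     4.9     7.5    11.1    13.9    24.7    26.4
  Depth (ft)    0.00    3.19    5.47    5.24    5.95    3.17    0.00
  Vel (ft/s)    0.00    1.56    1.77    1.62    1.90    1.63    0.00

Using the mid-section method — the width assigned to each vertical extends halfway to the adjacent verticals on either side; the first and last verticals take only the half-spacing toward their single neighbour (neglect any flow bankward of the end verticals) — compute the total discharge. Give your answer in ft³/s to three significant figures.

185 ft³/s

w_2 = (7.5 − 0.0)/2 = 3.75 ft; q_2 = 1.56 × 3.19 × 3.75 = 18.66 ft³/s
w_3 = (11.1 − 4.9)/2 = 3.1 ft; q_3 = 1.77 × 5.47 × 3.1 = 30.01 ft³/s
w_4 = (13.9 − 7.5)/2 = 3.2 ft; q_4 = 1.62 × 5.24 × 3.2 = 27.16 ft³/s
w_5 = (24.7 − 11.1)/2 = 6.8 ft; q_5 = 1.90 × 5.95 × 6.8 = 76.87 ft³/s
w_6 = (26.4 − 13.9)/2 = 6.25 ft; q_6 = 1.63 × 3.17 × 6.25 = 32.29 ft³/s
Stations 1, 7 contribute zero (depth or velocity is 0).
Q = Σ qᵢ = 185.0 ft³/s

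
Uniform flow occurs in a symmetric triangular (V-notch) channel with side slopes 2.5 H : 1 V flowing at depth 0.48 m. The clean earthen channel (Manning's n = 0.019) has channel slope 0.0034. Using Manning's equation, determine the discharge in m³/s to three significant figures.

0.650 m³/s

A = z·y² = 2.5×0.48² = 0.5760 m²
P = 2y√(1+z²) = 2×0.48×√(1+2.5²) = 2.585 m
R = A/P = 0.5760/2.585 = 0.2228 m
Q = (1/n)·A·R^(2/3)·S^(1/2) = (1/0.019) × 0.5760 × 0.2228^(2/3) × 0.0034^(1/2) = 0.6497 m³/s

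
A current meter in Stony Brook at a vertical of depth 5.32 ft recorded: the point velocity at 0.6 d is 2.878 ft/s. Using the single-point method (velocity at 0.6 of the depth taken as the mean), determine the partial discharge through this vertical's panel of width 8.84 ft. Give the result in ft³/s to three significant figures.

v̄ = v₀.₆ = 2.878 ft/s
q = v̄ × d × w = 2.878 × 5.32 × 8.84 = 135.3 ft³/s

135 ft³/s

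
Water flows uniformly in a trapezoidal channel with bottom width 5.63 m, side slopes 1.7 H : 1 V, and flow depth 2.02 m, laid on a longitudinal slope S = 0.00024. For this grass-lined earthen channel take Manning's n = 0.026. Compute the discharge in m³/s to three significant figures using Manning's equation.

A = (b + z·y)·y = (5.63 + 1.7×2.02)×2.02 = 18.31 m²
P = b + 2y√(1+z²) = 5.63 + 2×2.02×√(1+1.7²) = 13.60 m
R = A/P = 18.31/13.60 = 1.346 m
Q = (1/n)·A·R^(2/3)·S^(1/2) = (1/0.026) × 18.31 × 1.346^(2/3) × 0.00024^(1/2) = 13.30 m³/s

13.3 m³/s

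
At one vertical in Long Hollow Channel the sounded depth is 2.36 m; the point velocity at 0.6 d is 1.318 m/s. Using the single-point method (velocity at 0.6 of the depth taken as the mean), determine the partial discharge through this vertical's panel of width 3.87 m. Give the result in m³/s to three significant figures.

v̄ = v₀.₆ = 1.318 m/s
q = v̄ × d × w = 1.318 × 2.36 × 3.87 = 12.04 m³/s

12.0 m³/s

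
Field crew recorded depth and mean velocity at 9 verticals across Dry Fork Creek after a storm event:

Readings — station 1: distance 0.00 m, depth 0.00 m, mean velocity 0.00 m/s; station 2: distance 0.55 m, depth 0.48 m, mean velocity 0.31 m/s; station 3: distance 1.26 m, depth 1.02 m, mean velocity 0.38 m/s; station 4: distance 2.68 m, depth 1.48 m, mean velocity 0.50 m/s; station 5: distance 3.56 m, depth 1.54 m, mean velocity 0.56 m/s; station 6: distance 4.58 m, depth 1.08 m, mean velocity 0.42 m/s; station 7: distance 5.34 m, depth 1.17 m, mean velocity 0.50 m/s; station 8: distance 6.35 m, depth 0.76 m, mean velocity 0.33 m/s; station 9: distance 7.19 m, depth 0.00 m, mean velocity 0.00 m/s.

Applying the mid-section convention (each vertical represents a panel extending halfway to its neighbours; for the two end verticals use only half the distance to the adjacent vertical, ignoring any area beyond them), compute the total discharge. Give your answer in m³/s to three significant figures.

w_2 = (1.26 − 0.00)/2 = 0.63 m; q_2 = 0.31 × 0.48 × 0.63 = 0.09374 m³/s
w_3 = (2.68 − 0.55)/2 = 1.065 m; q_3 = 0.38 × 1.02 × 1.065 = 0.4128 m³/s
w_4 = (3.56 − 1.26)/2 = 1.15 m; q_4 = 0.50 × 1.48 × 1.15 = 0.8510 m³/s
w_5 = (4.58 − 2.68)/2 = 0.95 m; q_5 = 0.56 × 1.54 × 0.95 = 0.8193 m³/s
w_6 = (5.34 − 3.56)/2 = 0.89 m; q_6 = 0.42 × 1.08 × 0.89 = 0.4037 m³/s
w_7 = (6.35 − 4.58)/2 = 0.885 m; q_7 = 0.50 × 1.17 × 0.885 = 0.5177 m³/s
w_8 = (7.19 − 5.34)/2 = 0.925 m; q_8 = 0.33 × 0.76 × 0.925 = 0.2320 m³/s
Stations 1, 9 contribute zero (depth or velocity is 0).
Q = Σ qᵢ = 3.330 m³/s

3.33 m³/s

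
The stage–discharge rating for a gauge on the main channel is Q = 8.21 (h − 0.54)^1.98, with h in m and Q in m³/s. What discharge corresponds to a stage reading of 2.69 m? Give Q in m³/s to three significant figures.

37.4 m³/s

Q = 8.21 × (2.69 − 0.54)^1.98 = 8.21 × 2.15^1.98 = 37.37 m³/s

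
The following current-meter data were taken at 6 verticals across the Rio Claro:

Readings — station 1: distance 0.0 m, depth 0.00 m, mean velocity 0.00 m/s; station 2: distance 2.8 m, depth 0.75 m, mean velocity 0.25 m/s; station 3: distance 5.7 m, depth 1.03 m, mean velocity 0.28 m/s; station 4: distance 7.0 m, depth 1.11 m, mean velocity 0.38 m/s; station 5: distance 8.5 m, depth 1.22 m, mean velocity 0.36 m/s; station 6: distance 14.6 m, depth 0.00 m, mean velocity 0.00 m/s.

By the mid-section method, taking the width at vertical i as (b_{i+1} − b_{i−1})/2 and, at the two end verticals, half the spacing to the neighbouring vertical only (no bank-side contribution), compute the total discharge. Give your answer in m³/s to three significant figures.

w_2 = (5.7 − 0.0)/2 = 2.85 m; q_2 = 0.25 × 0.75 × 2.85 = 0.5344 m³/s
w_3 = (7.0 − 2.8)/2 = 2.1 m; q_3 = 0.28 × 1.03 × 2.1 = 0.6056 m³/s
w_4 = (8.5 − 5.7)/2 = 1.4 m; q_4 = 0.38 × 1.11 × 1.4 = 0.5905 m³/s
w_5 = (14.6 − 7.0)/2 = 3.8 m; q_5 = 0.36 × 1.22 × 3.8 = 1.669 m³/s
Stations 1, 6 contribute zero (depth or velocity is 0).
Q = Σ qᵢ = 3.399 m³/s

3.40 m³/s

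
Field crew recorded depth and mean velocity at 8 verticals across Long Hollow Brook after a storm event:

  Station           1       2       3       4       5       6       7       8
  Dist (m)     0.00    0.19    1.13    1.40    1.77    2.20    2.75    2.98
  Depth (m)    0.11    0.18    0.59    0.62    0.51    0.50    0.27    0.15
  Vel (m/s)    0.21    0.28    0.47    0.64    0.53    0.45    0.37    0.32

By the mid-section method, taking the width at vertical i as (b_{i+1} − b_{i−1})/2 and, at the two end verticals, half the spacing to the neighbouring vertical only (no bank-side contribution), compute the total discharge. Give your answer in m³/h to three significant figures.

2120 m³/h

w_1 = (0.19 − 0.00)/2 = 0.095 m; q_1 = 0.21 × 0.11 × 0.095 = 0.002195 m³/s
w_2 = (1.13 − 0.00)/2 = 0.565 m; q_2 = 0.28 × 0.18 × 0.565 = 0.02848 m³/s
w_3 = (1.40 − 0.19)/2 = 0.605 m; q_3 = 0.47 × 0.59 × 0.605 = 0.1678 m³/s
w_4 = (1.77 − 1.13)/2 = 0.32 m; q_4 = 0.64 × 0.62 × 0.32 = 0.1270 m³/s
w_5 = (2.20 − 1.40)/2 = 0.4 m; q_5 = 0.53 × 0.51 × 0.4 = 0.1081 m³/s
w_6 = (2.75 − 1.77)/2 = 0.49 m; q_6 = 0.45 × 0.50 × 0.49 = 0.1103 m³/s
w_7 = (2.98 − 2.20)/2 = 0.39 m; q_7 = 0.37 × 0.27 × 0.39 = 0.03896 m³/s
w_8 = (2.98 − 2.75)/2 = 0.115 m; q_8 = 0.32 × 0.15 × 0.115 = 0.005520 m³/s
Q = Σ qᵢ = 0.5883 m³/s
= 0.5883 × 3600 = 2118 m³/h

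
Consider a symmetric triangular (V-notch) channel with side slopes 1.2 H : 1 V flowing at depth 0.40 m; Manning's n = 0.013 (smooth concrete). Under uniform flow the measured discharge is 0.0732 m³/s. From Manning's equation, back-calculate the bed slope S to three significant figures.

0.000299

A = z·y² = 1.2×0.40² = 0.1920 m²
P = 2y√(1+z²) = 2×0.40×√(1+1.2²) = 1.250 m
R = A/P = 0.1920/1.250 = 0.1536 m
S = (Q·n / (1·A·R^(2/3)))² = (0.0732×0.013 / (1×0.1920×0.2869))² = 0.0002985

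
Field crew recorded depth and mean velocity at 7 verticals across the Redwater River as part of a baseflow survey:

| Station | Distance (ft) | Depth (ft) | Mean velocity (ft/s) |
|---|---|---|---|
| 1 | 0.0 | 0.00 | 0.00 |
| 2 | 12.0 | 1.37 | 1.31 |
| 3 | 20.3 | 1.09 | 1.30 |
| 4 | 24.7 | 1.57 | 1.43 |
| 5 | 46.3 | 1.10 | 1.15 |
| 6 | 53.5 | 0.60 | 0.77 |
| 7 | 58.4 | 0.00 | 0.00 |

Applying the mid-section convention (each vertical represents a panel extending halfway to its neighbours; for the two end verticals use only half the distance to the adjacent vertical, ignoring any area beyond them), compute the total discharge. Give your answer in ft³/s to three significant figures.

77.4 ft³/s

w_2 = (20.3 − 0.0)/2 = 10.15 ft; q_2 = 1.31 × 1.37 × 10.15 = 18.22 ft³/s
w_3 = (24.7 − 12.0)/2 = 6.35 ft; q_3 = 1.30 × 1.09 × 6.35 = 8.998 ft³/s
w_4 = (46.3 − 20.3)/2 = 13 ft; q_4 = 1.43 × 1.57 × 13 = 29.19 ft³/s
w_5 = (53.5 − 24.7)/2 = 14.4 ft; q_5 = 1.15 × 1.10 × 14.4 = 18.22 ft³/s
w_6 = (58.4 − 46.3)/2 = 6.05 ft; q_6 = 0.77 × 0.60 × 6.05 = 2.795 ft³/s
Stations 1, 7 contribute zero (depth or velocity is 0).
Q = Σ qᵢ = 77.41 ft³/s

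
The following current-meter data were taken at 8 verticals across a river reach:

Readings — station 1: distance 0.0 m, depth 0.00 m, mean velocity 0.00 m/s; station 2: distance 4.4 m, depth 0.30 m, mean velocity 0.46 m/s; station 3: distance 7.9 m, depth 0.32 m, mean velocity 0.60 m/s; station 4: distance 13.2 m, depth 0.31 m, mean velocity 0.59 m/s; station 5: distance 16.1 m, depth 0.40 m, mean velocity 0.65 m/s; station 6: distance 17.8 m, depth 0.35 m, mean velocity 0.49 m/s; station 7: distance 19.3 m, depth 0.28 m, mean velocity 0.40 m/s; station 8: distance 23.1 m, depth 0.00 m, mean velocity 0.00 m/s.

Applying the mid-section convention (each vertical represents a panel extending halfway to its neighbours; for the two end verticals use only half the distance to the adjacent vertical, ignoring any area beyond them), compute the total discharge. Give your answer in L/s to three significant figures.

w_2 = (7.9 − 0.0)/2 = 3.95 m; q_2 = 0.46 × 0.30 × 3.95 = 0.5451 m³/s
w_3 = (13.2 − 4.4)/2 = 4.4 m; q_3 = 0.60 × 0.32 × 4.4 = 0.8448 m³/s
w_4 = (16.1 − 7.9)/2 = 4.1 m; q_4 = 0.59 × 0.31 × 4.1 = 0.7499 m³/s
w_5 = (17.8 − 13.2)/2 = 2.3 m; q_5 = 0.65 × 0.40 × 2.3 = 0.5980 m³/s
w_6 = (19.3 − 16.1)/2 = 1.6 m; q_6 = 0.49 × 0.35 × 1.6 = 0.2744 m³/s
w_7 = (23.1 − 17.8)/2 = 2.65 m; q_7 = 0.40 × 0.28 × 2.65 = 0.2968 m³/s
Stations 1, 8 contribute zero (depth or velocity is 0).
Q = Σ qᵢ = 3.309 m³/s
= 3.309 × 1000 = 3309 L/s

3310 L/s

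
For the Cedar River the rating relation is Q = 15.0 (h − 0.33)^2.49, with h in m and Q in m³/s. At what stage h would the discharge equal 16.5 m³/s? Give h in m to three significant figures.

h − h₀ = (Q/C)^(1/b) = (16.5/15.0)^(1/2.49) = 1.039 m
h = 0.33 + 1.039 = 1.369 m

1.37 m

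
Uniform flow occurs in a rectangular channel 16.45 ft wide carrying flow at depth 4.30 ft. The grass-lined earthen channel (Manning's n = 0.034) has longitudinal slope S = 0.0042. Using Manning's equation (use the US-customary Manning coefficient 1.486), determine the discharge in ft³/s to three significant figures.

A = b·y = 16.45 × 4.30 = 70.74 ft²
P = b + 2y = 16.45 + 2×4.30 = 25.05 ft
R = A/P = 70.74/25.05 = 2.824 ft
Q = (1.486/n)·A·R^(2/3)·S^(1/2) = (1.486/0.034) × 70.74 × 2.824^(2/3) × 0.0042^(1/2) = 400.3 ft³/s

400 ft³/s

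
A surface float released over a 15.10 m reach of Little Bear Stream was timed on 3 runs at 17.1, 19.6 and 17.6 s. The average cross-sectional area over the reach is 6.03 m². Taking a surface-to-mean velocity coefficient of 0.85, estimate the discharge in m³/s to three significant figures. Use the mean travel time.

t̄ = (17.1 + 19.6 + 17.6) / 3 = 18.1 s
v_surface = L / t̄ = 15.10 / 18.1 = 0.8343 m/s
v_mean = 0.85 × 0.8343 = 0.7091 m/s
Q = A × v_mean = 6.03 × 0.7091 = 4.276 m³/s

4.28 m³/s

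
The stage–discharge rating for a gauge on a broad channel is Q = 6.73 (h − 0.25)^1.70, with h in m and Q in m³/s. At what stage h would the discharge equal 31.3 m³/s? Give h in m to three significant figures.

2.72 m

h − h₀ = (Q/C)^(1/b) = (31.3/6.73)^(1/1.70) = 2.470 m
h = 0.25 + 2.470 = 2.720 m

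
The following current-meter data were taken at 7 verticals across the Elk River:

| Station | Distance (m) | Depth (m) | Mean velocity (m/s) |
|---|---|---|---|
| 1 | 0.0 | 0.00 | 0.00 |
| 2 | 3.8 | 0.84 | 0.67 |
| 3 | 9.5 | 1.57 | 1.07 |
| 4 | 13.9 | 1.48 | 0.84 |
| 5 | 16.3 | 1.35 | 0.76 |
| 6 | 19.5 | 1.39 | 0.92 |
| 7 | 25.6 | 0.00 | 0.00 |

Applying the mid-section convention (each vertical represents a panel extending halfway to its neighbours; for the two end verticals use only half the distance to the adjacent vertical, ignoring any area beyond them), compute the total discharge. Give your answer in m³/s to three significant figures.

24.2 m³/s

w_2 = (9.5 − 0.0)/2 = 4.75 m; q_2 = 0.67 × 0.84 × 4.75 = 2.673 m³/s
w_3 = (13.9 − 3.8)/2 = 5.05 m; q_3 = 1.07 × 1.57 × 5.05 = 8.483 m³/s
w_4 = (16.3 − 9.5)/2 = 3.4 m; q_4 = 0.84 × 1.48 × 3.4 = 4.227 m³/s
w_5 = (19.5 − 13.9)/2 = 2.8 m; q_5 = 0.76 × 1.35 × 2.8 = 2.873 m³/s
w_6 = (25.6 − 16.3)/2 = 4.65 m; q_6 = 0.92 × 1.39 × 4.65 = 5.946 m³/s
Stations 1, 7 contribute zero (depth or velocity is 0).
Q = Σ qᵢ = 24.20 m³/s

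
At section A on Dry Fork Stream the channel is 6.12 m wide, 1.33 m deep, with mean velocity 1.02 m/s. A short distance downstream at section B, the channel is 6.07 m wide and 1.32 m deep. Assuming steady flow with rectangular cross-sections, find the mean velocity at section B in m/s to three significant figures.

Q = A₁V₁ = (6.12×1.33) × 1.02 = 8.302 m³/s
A₂ = 6.07 × 1.32 = 8.012 m²
V₂ = Q/A₂ = 8.302/8.012 = 1.036 m/s

1.04 m/s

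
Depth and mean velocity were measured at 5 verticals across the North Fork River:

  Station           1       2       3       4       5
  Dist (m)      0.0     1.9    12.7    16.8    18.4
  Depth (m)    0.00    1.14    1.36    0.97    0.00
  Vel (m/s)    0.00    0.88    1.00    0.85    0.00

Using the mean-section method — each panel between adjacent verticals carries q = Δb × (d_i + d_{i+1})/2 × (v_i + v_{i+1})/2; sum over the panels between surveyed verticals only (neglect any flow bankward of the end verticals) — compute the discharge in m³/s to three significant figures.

17.9 m³/s

Panel 1-2: Δb = 1.9 m, d̄ = (0.00+1.14)/2 = 0.57, v̄ = (0.00+0.88)/2 = 0.44 → q = 1.9×0.57×0.44 = 0.4765 m³/s
Panel 2-3: Δb = 10.8 m, d̄ = (1.14+1.36)/2 = 1.25, v̄ = (0.88+1.00)/2 = 0.94 → q = 10.8×1.25×0.94 = 12.69 m³/s
Panel 3-4: Δb = 4.1 m, d̄ = (1.36+0.97)/2 = 1.165, v̄ = (1.00+0.85)/2 = 0.925 → q = 4.1×1.165×0.925 = 4.418 m³/s
Panel 4-5: Δb = 1.6 m, d̄ = (0.97+0.00)/2 = 0.485, v̄ = (0.85+0.00)/2 = 0.425 → q = 1.6×0.485×0.425 = 0.3298 m³/s
Q = Σ q = 17.91 m³/s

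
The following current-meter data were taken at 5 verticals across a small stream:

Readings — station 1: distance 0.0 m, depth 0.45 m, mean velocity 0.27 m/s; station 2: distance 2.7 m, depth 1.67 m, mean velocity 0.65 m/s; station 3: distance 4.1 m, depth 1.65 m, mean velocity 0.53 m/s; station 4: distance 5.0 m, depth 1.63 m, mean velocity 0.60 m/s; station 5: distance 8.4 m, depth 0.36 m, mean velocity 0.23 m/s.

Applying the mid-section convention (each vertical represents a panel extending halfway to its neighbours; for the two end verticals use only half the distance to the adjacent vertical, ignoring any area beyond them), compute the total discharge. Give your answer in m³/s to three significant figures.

w_1 = (2.7 − 0.0)/2 = 1.35 m; q_1 = 0.27 × 0.45 × 1.35 = 0.1640 m³/s
w_2 = (4.1 − 0.0)/2 = 2.05 m; q_2 = 0.65 × 1.67 × 2.05 = 2.225 m³/s
w_3 = (5.0 − 2.7)/2 = 1.15 m; q_3 = 0.53 × 1.65 × 1.15 = 1.006 m³/s
w_4 = (8.4 − 4.1)/2 = 2.15 m; q_4 = 0.60 × 1.63 × 2.15 = 2.103 m³/s
w_5 = (8.4 − 5.0)/2 = 1.7 m; q_5 = 0.23 × 0.36 × 1.7 = 0.1408 m³/s
Q = Σ qᵢ = 5.638 m³/s

5.64 m³/s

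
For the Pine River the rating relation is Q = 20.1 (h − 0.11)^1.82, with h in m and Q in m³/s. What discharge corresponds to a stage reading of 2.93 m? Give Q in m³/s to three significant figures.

133 m³/s

Q = 20.1 × (2.93 − 0.11)^1.82 = 20.1 × 2.82^1.82 = 132.6 m³/s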